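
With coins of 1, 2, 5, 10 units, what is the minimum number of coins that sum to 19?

4

19 = 1×10 + 1×5 + 2×2
Total coins = 1 + 1 + 2 = 4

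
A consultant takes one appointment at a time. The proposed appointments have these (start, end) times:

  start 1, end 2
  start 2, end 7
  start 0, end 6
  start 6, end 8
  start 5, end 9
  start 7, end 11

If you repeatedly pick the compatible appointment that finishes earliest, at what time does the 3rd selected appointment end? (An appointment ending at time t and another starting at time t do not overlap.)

11

Greedy by earliest finish: after sorting by end time, pick each interval compatible with the last pick.
Sorted by end: (1,2)  (0,6)  (2,7)  (6,8)  (5,9)  (7,11)
take (1,2); take (2,7); take (7,11).
Selected: (1,2) (2,7) (7,11)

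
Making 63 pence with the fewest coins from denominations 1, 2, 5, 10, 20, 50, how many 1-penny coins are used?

1

63 = 1×50 + 1×10 + 1×2 + 1×1
Count of 1: 1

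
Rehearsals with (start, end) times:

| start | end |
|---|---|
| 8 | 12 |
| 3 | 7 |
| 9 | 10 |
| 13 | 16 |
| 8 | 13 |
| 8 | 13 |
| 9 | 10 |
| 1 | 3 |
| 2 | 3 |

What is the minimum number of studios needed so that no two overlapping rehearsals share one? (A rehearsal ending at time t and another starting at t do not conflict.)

Count concurrent intervals with a sweep; the peak is the room count.
starts: [1, 2, 3, 8, 8, 8, 9, 9, 13]
ends:   [3, 3, 7, 10, 10, 12, 13, 13, 16]
s1→1 s2→2 e3→1 e3→0 s3→1 e7→0 s8→1 s8→2 s8→3 s9→4 s9→5  — peak 5.

5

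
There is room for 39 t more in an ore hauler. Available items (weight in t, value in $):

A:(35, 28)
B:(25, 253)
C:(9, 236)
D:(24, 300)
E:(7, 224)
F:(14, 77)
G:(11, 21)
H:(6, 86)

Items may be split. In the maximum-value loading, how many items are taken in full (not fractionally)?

Order: E (224/7=32.00) > C (236/9=26.22) > H (86/6=14.33) > D (300/24=12.50) > B (253/25=10.12) > F (77/14=5.50) > G (21/11=1.91) > A (28/35=0.80)
Fill: take E (7 @ 224) → take C (9 @ 236) → take H (6 @ 86) → take 17/24 of D → 212.50; 39/39 used.
3 item(s) taken whole; one partial (take 17/24 of D).

3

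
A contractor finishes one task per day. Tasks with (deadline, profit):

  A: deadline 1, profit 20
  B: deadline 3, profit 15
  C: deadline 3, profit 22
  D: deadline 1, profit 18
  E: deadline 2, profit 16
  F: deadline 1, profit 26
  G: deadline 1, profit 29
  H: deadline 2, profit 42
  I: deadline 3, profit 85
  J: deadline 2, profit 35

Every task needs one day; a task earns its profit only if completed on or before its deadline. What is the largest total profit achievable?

162

Profit order: I=85 H=42 J=35 G=29 F=26 C=22 A=20 D=18 E=16 B=15
Assign: I→slot 3, H→slot 2, J→slot 1, G skipped, F skipped, C skipped, A skipped, D skipped, E skipped, B skipped.
Slots: [1:J] [2:H] [3:I]
Profit = 35 + 42 + 85 = 162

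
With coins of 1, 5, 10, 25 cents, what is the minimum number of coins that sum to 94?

9

Greedy: take as many of the largest coin as possible, then repeat with the remainder.
94 − 3×25→19 − 1×10→9 − 1×5→4 − 4×1→0
Total coins = 3 + 1 + 1 + 4 = 9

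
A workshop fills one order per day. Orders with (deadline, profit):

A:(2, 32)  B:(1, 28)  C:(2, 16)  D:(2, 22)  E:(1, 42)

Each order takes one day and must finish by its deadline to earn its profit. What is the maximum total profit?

Take jobs in profit order; each goes to the latest open slot no later than its deadline.
Profit order: E=42 A=32 B=28 D=22 C=16
Assign: E→slot 1, A→slot 2, B skipped, D skipped, C skipped.
Slots: [1:E] [2:A]
Profit = 42 + 32 = 74

74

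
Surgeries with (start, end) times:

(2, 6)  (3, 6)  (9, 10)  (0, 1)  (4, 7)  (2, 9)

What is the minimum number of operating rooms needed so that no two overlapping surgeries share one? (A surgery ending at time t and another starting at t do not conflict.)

Count concurrent intervals with a sweep; the peak is the room count.
starts: [0, 2, 2, 3, 4, 9]
ends:   [1, 6, 6, 7, 9, 10]
s0→1 e1→0 s2→1 s2→2 s3→3 s4→4  — peak 4.

4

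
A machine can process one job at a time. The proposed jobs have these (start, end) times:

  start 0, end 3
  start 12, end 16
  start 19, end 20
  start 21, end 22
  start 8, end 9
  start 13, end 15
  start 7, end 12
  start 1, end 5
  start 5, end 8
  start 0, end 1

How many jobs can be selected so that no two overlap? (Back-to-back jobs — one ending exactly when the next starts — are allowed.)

Order by finish time; keep every interval that doesn't clash with the previous kept one.
By end time: (0,1), (0,3), (1,5), (5,8), (8,9), (7,12), (13,15), (12,16), (19,20), (21,22).
Pick (0,1); next start ≥ 1 → (1,5); next start ≥ 5 → (5,8); next start ≥ 8 → (8,9); next start ≥ 9 → (13,15); next start ≥ 15 → (19,20); next start ≥ 20 → (21,22).
Selected 7 jobs.

7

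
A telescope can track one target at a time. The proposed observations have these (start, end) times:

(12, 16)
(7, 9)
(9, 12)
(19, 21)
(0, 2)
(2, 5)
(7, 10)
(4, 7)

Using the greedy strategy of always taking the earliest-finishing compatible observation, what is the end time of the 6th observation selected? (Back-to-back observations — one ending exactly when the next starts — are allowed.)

Sort by end time and greedily take each interval whose start is ≥ the last chosen end.
Sorted by end: (0,2)  (2,5)  (4,7)  (7,9)  (7,10)  (9,12)  (12,16)  (19,21)
take (0,2); take (2,5); skip (4,7); take (7,9); take (9,12); take (12,16); take (19,21).
Selected: (0,2) (2,5) (7,9) (9,12) (12,16) (19,21)

21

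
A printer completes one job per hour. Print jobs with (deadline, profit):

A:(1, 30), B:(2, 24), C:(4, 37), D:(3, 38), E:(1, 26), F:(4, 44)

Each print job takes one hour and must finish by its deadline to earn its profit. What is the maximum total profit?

149

Take jobs in profit order; each goes to the latest open slot no later than its deadline.
By profit: F(d4,44), D(d3,38), C(d4,37), A(d1,30), E(d1,26), B(d2,24)
F→slot 4; D→slot 3; C→slot 2; A→slot 1; E skipped; B skipped.
Profit = 30 + 37 + 38 + 44 = 149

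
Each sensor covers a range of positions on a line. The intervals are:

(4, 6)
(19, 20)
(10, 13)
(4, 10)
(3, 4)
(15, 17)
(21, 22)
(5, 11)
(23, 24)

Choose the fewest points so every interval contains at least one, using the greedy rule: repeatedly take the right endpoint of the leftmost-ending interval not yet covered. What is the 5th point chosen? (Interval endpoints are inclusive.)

Sort by right endpoint; whenever an interval is uncovered, place a point at its right end.
Sorted: [3,4] [4,6] [4,10] [5,11] [10,13] [15,17] [19,20] [21,22] [23,24]
{[3,4],[4,6],[4,10]} hit by 4; {[5,11],[10,13]} hit by 11; {[15,17]} hit by 17; {[19,20]} hit by 20; {[21,22]} hit by 22; {[23,24]} hit by 24.
Points: 4, 11, 17, 20, 22, 24 (6 total).

22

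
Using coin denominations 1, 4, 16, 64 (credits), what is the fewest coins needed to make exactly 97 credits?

Use the largest denomination that fits, subtract, and repeat.
97 = 1×64 + 2×16 + 1×1
Total coins = 1 + 2 + 1 = 4

4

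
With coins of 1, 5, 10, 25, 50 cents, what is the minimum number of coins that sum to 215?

215 − 4×50→15 − 1×10→5 − 1×5→0
Total coins = 4 + 1 + 1 = 6

6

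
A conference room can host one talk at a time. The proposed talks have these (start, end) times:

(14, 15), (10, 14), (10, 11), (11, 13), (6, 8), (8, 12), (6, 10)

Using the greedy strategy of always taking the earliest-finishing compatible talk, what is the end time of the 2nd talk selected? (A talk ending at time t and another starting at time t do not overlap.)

By end time: (6,8), (6,10), (10,11), (8,12), (11,13), (10,14), (14,15).
Pick (6,8); next start ≥ 8 → (10,11); next start ≥ 11 → (11,13); next start ≥ 13 → (14,15).
Selected: (6,8) (10,11) (11,13) (14,15)

11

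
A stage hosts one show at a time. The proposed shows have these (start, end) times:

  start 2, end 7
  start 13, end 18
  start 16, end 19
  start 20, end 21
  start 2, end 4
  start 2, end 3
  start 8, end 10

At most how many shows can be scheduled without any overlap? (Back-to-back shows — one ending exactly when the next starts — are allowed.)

4

By end time: (2,3), (2,4), (2,7), (8,10), (13,18), (16,19), (20,21).
Pick (2,3); next start ≥ 3 → (8,10); next start ≥ 10 → (13,18); next start ≥ 18 → (20,21).
Selected 4 shows.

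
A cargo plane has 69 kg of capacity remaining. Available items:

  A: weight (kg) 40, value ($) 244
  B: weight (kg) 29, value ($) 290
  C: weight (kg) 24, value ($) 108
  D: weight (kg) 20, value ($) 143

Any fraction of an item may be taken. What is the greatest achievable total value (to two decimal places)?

Ratios (sorted): B 10.00, D 7.15, A 6.10, C 4.50
take B (29 @ 290); take D (20 @ 143); take 20/40 of A → 122.00. Capacity used 69/69.
Total value = 555.00

555.00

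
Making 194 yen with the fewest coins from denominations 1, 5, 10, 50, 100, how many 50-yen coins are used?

1

Greedy: take as many of the largest coin as possible, then repeat with the remainder.
194 − 1×100→94 − 1×50→44 − 4×10→4 − 4×1→0
Count of 50: 1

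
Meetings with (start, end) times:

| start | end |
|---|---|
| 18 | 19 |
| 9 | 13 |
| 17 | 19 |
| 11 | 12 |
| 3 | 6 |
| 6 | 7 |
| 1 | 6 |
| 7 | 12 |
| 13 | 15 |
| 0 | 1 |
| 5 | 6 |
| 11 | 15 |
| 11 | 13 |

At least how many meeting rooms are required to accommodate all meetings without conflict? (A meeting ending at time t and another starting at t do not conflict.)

Count concurrent intervals with a sweep; the peak is the room count.
Events (time:±→running): 0:+→1 1:-→0 1:+→1 3:+→2 5:+→3 6:-→2 6:-→1 6:-→0 6:+→1 7:-→0 7:+→1 9:+→2 11:+→3 11:+→4 11:+→5 … peak 5.

5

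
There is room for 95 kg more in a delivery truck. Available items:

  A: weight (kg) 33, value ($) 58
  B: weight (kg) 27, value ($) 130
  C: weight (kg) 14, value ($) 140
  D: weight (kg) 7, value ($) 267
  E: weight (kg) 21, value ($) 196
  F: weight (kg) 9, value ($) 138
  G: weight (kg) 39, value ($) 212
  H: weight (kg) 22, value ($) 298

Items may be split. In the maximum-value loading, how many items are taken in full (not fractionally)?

Greedy by value/weight ratio, highest first.
Ratios (sorted): D 38.14, F 15.33, H 13.55, C 10.00, E 9.33, G 5.44, B 4.81, A 1.76
take D (7 @ 267); take F (9 @ 138); take H (22 @ 298); take C (14 @ 140); take E (21 @ 196); take 22/39 of G → 119.59. Capacity used 95/95.
5 item(s) taken whole; one partial (take 22/39 of G).

5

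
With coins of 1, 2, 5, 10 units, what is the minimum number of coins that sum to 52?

Greedy: take as many of the largest coin as possible, then repeat with the remainder.
52 = 5×10 + 1×2
Total coins = 5 + 1 = 6

6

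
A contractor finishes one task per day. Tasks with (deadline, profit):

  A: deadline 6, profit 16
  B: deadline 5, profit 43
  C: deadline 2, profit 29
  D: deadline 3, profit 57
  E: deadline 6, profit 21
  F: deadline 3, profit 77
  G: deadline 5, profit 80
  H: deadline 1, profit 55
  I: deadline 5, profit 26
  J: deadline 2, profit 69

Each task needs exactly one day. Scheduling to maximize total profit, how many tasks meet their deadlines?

6

Profit order: G=80 F=77 J=69 D=57 H=55 B=43 C=29 I=26 E=21 A=16
Assign: G→slot 5, F→slot 3, J→slot 2, D→slot 1, H skipped, B→slot 4, C skipped, I skipped, E→slot 6, A skipped.
Slots: [1:D] [2:J] [3:F] [4:B] [5:G] [6:E]
6 of 10 scheduled.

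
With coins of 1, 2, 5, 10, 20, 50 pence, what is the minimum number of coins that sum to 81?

4

81 = 1×50 + 1×20 + 1×10 + 1×1
Total coins = 1 + 1 + 1 + 1 = 4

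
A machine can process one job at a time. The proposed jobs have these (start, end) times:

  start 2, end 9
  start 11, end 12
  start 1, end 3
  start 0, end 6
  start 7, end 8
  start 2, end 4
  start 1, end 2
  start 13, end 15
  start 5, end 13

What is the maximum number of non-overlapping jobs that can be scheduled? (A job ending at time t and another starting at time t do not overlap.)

5

By end time: (1,2), (1,3), (2,4), (0,6), (7,8), (2,9), (11,12), (5,13), (13,15).
Pick (1,2); next start ≥ 2 → (2,4); next start ≥ 4 → (7,8); next start ≥ 8 → (11,12); next start ≥ 12 → (13,15).
Selected 5 jobs.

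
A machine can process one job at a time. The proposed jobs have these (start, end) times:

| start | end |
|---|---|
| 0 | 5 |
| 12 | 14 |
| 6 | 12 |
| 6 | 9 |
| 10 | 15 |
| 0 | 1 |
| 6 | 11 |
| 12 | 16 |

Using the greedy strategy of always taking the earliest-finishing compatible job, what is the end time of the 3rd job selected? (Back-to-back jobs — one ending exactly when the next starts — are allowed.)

14

By end time: (0,1), (0,5), (6,9), (6,11), (6,12), (12,14), (10,15), (12,16).
Pick (0,1); next start ≥ 1 → (6,9); next start ≥ 9 → (12,14).
Selected: (0,1) (6,9) (12,14)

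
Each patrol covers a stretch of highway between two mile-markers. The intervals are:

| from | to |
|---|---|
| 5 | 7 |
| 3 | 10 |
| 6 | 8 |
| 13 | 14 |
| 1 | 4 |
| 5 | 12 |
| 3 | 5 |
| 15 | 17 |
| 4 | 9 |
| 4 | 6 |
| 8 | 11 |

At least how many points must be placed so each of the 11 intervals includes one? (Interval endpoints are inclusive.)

5

Sorted: [1,4] [3,5] [4,6] [5,7] [6,8] [4,9] [3,10] [8,11] [5,12] [13,14] [15,17]
{[1,4],[3,5],[4,6]} hit by 4; {[5,7],[6,8],[4,9],[3,10]} hit by 7; {[8,11],[5,12]} hit by 11; {[13,14]} hit by 14; {[15,17]} hit by 17.
Points: 4, 7, 11, 14, 17 (5 total).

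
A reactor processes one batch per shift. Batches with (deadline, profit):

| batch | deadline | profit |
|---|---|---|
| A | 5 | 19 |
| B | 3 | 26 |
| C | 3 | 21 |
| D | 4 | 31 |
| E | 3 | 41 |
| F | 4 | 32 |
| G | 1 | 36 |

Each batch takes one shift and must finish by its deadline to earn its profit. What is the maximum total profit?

159

Profit order: E=41 G=36 F=32 D=31 B=26 C=21 A=19
Assign: E→slot 3, G→slot 1, F→slot 4, D→slot 2, B skipped, C skipped, A→slot 5.
Slots: [1:G] [2:D] [3:E] [4:F] [5:A]
Profit = 36 + 31 + 41 + 32 + 19 = 159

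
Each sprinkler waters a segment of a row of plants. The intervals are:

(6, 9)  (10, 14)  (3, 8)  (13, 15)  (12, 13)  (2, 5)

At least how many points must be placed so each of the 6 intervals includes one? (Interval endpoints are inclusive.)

Sorted: [2,5] [3,8] [6,9] [12,13] [10,14] [13,15]
{[2,5],[3,8]} hit by 5; {[6,9]} hit by 9; {[12,13],[10,14],[13,15]} hit by 13.
Points: 5, 9, 13 (3 total).

3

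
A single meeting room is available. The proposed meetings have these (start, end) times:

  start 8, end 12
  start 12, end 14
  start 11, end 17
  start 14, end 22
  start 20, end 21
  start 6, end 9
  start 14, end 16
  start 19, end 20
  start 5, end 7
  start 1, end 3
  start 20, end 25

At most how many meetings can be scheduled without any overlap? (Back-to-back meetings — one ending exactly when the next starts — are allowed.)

By end time: (1,3), (5,7), (6,9), (8,12), (12,14), (14,16), (11,17), (19,20), (20,21), (14,22), (20,25).
Pick (1,3); next start ≥ 3 → (5,7); next start ≥ 7 → (8,12); next start ≥ 12 → (12,14); next start ≥ 14 → (14,16); next start ≥ 16 → (19,20); next start ≥ 20 → (20,21).
Selected 7 meetings.

7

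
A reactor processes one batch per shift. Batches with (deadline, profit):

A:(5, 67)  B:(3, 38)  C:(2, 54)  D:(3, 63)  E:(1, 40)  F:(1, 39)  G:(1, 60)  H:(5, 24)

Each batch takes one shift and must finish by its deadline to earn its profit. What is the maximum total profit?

By profit: A(d5,67), D(d3,63), G(d1,60), C(d2,54), E(d1,40), F(d1,39), B(d3,38), H(d5,24)
A→slot 5; D→slot 3; G→slot 1; C→slot 2; E skipped; F skipped; B skipped; H→slot 4.
Profit = 60 + 54 + 63 + 24 + 67 = 268

268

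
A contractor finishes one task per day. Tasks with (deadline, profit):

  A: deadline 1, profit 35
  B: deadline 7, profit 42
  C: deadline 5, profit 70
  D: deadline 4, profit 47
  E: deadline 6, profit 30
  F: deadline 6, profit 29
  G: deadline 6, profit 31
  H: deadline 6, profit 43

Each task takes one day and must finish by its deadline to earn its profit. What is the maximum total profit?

298

Profit order: C=70 D=47 H=43 B=42 A=35 G=31 E=30 F=29
Assign: C→slot 5, D→slot 4, H→slot 6, B→slot 7, A→slot 1, G→slot 3, E→slot 2, F skipped.
Slots: [1:A] [2:E] [3:G] [4:D] [5:C] [6:H] [7:B]
Profit = 35 + 30 + 31 + 47 + 70 + 43 + 42 = 298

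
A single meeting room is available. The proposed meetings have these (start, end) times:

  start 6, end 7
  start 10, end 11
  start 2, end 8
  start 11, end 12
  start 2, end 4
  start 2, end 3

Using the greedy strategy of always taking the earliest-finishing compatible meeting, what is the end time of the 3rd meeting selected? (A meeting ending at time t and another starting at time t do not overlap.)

11

Greedy by earliest finish: after sorting by end time, pick each interval compatible with the last pick.
Sorted by end: (2,3)  (2,4)  (6,7)  (2,8)  (10,11)  (11,12)
take (2,3); take (6,7); take (10,11); take (11,12).
Selected: (2,3) (6,7) (10,11) (11,12)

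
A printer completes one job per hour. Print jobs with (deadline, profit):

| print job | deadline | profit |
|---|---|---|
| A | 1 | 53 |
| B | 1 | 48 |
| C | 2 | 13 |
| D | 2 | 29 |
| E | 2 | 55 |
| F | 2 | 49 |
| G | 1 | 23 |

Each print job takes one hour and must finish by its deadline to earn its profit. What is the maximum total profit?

Profit order: E=55 A=53 F=49 B=48 D=29 G=23 C=13
Assign: E→slot 2, A→slot 1, F skipped, B skipped, D skipped, G skipped, C skipped.
Slots: [1:A] [2:E]
Profit = 53 + 55 = 108

108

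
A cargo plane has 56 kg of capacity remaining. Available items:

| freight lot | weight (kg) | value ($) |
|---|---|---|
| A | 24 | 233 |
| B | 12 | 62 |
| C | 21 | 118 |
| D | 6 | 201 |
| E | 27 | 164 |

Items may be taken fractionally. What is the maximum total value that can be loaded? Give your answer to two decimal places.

591.93

Order: D (201/6=33.50) > A (233/24=9.71) > E (164/27=6.07) > C (118/21=5.62) > B (62/12=5.17)
Fill: take D (6 @ 201) → take A (24 @ 233) → take 26/27 of E → 157.93; 56/56 used.
Total value = 591.93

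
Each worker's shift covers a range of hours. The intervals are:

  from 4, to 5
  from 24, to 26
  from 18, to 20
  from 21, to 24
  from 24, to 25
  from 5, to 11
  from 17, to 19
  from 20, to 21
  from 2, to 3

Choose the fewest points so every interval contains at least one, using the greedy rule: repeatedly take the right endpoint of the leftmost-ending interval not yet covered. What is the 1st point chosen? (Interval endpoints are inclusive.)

Sort by right endpoint; whenever an interval is uncovered, place a point at its right end.
By right end: [2,3]  [4,5]  [5,11]  [17,19]  [18,20]  [20,21]  [21,24]  [24,25]  [24,26]
[2,3] uncovered → point at 3; [4,5] uncovered → point at 5; [17,19] uncovered → point at 19; [20,21] uncovered → point at 21; [24,25] uncovered → point at 25.
Points: 3, 5, 19, 21, 25 (5 total).

3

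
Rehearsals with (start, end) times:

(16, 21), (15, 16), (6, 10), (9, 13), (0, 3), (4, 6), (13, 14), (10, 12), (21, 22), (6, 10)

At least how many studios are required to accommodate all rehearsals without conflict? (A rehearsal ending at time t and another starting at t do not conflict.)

Events (time:±→running): 0:+→1 3:-→0 4:+→1 6:-→0 6:+→1 6:+→2 9:+→3 … peak 3.

3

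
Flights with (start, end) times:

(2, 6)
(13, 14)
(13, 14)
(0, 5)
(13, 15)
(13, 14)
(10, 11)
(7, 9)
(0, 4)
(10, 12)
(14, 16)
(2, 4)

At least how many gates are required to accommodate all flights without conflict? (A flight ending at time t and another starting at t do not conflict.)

4

The answer is the maximum number of intervals overlapping at any instant.
Events (time:±→running): 0:+→1 0:+→2 2:+→3 2:+→4 … peak 4.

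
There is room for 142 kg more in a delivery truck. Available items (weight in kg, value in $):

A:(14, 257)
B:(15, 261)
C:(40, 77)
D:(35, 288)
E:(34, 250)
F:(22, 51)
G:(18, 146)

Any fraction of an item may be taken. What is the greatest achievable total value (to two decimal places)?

Order: A (257/14=18.36) > B (261/15=17.40) > D (288/35=8.23) > G (146/18=8.11) > E (250/34=7.35) > F (51/22=2.32) > C (77/40=1.93)
Fill: take A (14 @ 257) → take B (15 @ 261) → take D (35 @ 288) → take G (18 @ 146) → take E (34 @ 250) → take F (22 @ 51) → take 4/40 of C → 7.70; 142/142 used.
Total value = 1260.70

1260.70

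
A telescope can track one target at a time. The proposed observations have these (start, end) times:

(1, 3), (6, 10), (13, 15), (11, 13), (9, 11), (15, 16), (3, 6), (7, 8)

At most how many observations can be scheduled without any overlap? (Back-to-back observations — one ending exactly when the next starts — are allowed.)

7

Sorted by end: (1,3)  (3,6)  (7,8)  (6,10)  (9,11)  (11,13)  (13,15)  (15,16)
take (1,3); take (3,6); take (7,8); skip (6,10); take (9,11); take (11,13); take (13,15); take (15,16).
Selected 7 observations.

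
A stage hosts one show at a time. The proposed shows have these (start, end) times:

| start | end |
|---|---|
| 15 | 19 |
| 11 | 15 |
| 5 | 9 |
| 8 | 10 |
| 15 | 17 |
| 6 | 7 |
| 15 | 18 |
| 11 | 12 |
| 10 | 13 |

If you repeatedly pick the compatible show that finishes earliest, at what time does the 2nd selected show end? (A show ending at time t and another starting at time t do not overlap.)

10

Sorted by end: (6,7)  (5,9)  (8,10)  (11,12)  (10,13)  (11,15)  (15,17)  (15,18)  (15,19)
take (6,7); take (8,10); take (11,12); skip (11,15); take (15,17).
Selected: (6,7) (8,10) (11,12) (15,17)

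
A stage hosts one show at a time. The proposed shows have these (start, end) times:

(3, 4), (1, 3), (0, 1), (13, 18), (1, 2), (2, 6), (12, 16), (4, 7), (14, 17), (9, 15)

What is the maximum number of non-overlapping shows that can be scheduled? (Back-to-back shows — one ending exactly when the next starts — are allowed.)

5

Sort by end time and greedily take each interval whose start is ≥ the last chosen end.
By end time: (0,1), (1,2), (1,3), (3,4), (2,6), (4,7), (9,15), (12,16), (14,17), (13,18).
Pick (0,1); next start ≥ 1 → (1,2); next start ≥ 2 → (3,4); next start ≥ 4 → (4,7); next start ≥ 7 → (9,15).
Selected 5 shows.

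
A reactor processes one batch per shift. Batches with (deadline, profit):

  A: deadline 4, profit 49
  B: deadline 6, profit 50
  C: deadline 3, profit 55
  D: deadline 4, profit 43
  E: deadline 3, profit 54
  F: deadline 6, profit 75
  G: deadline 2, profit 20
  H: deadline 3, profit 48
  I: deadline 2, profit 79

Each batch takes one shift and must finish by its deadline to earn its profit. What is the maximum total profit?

Profit order: I=79 F=75 C=55 E=54 B=50 A=49 H=48 D=43 G=20
Assign: I→slot 2, F→slot 6, C→slot 3, E→slot 1, B→slot 5, A→slot 4, H skipped, D skipped, G skipped.
Slots: [1:E] [2:I] [3:C] [4:A] [5:B] [6:F]
Profit = 54 + 79 + 55 + 49 + 50 + 75 = 362

362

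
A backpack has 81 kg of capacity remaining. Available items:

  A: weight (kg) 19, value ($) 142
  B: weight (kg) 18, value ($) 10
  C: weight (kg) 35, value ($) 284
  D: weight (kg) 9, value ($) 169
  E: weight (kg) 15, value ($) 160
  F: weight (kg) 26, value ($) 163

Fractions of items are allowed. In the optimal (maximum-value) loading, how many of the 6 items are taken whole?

Order: D (169/9=18.78) > E (160/15=10.67) > C (284/35=8.11) > A (142/19=7.47) > F (163/26=6.27) > B (10/18=0.56)
Fill: take D (9 @ 169) → take E (15 @ 160) → take C (35 @ 284) → take A (19 @ 142) → take 3/26 of F → 18.81; 81/81 used.
4 item(s) taken whole; one partial (take 3/26 of F).

4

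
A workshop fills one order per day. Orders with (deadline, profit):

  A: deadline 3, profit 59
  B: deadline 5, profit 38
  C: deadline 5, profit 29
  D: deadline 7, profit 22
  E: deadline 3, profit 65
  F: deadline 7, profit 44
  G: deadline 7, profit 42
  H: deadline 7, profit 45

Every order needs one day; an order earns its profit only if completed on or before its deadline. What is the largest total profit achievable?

322

Take jobs in profit order; each goes to the latest open slot no later than its deadline.
Profit order: E=65 A=59 H=45 F=44 G=42 B=38 C=29 D=22
Assign: E→slot 3, A→slot 2, H→slot 7, F→slot 6, G→slot 5, B→slot 4, C→slot 1, D skipped.
Slots: [1:C] [2:A] [3:E] [4:B] [5:G] [6:F] [7:H]
Profit = 29 + 59 + 65 + 38 + 42 + 44 + 45 = 322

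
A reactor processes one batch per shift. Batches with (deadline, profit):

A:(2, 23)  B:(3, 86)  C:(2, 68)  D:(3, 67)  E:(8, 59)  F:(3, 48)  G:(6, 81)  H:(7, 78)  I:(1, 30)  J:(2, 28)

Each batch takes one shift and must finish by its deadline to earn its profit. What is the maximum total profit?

439

Profit order: B=86 G=81 H=78 C=68 D=67 E=59 F=48 I=30 J=28 A=23
Assign: B→slot 3, G→slot 6, H→slot 7, C→slot 2, D→slot 1, E→slot 8, F skipped, I skipped, J skipped, A skipped.
Slots: [1:D] [2:C] [3:B] [6:G] [7:H] [8:E]
Profit = 67 + 68 + 86 + 81 + 78 + 59 = 439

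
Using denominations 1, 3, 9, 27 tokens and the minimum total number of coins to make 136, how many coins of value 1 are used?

136 − 5×27→1 − 1×1→0
Count of 1: 1

1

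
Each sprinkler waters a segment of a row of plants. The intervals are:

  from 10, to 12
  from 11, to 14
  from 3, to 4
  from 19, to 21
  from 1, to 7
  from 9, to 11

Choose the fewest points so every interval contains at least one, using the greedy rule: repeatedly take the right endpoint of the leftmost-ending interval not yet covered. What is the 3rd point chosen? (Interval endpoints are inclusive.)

21

Sort by right endpoint; whenever an interval is uncovered, place a point at its right end.
Sorted: [3,4] [1,7] [9,11] [10,12] [11,14] [19,21]
{[3,4],[1,7]} hit by 4; {[9,11],[10,12],[11,14]} hit by 11; {[19,21]} hit by 21.
Points: 4, 11, 21 (3 total).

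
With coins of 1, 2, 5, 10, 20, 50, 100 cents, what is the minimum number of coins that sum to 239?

239 = 2×100 + 1×20 + 1×10 + 1×5 + 2×2
Total coins = 2 + 1 + 1 + 1 + 2 = 7

7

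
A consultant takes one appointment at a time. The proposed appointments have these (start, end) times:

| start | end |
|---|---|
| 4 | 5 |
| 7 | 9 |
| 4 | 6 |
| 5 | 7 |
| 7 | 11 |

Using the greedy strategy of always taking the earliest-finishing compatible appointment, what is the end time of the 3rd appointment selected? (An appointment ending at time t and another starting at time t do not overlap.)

By end time: (4,5), (4,6), (5,7), (7,9), (7,11).
Pick (4,5); next start ≥ 5 → (5,7); next start ≥ 7 → (7,9).
Selected: (4,5) (5,7) (7,9)

9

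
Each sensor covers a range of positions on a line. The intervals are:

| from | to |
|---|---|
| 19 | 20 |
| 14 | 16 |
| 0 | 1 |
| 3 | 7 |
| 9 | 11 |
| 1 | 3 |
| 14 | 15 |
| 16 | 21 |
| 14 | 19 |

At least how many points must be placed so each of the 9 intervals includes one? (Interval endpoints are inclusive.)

5

Sort by right endpoint; whenever an interval is uncovered, place a point at its right end.
By right end: [0,1]  [1,3]  [3,7]  [9,11]  [14,15]  [14,16]  [14,19]  [19,20]  [16,21]
[0,1] uncovered → point at 1; [3,7] uncovered → point at 7; [9,11] uncovered → point at 11; [14,15] uncovered → point at 15; [19,20] uncovered → point at 20.
Points: 1, 7, 11, 15, 20 (5 total).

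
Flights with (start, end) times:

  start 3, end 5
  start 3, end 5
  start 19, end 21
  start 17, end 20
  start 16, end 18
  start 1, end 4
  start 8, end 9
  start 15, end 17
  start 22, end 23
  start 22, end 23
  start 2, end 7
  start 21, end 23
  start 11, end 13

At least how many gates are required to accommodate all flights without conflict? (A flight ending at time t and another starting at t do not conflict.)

The answer is the maximum number of intervals overlapping at any instant.
Events (time:±→running): 1:+→1 2:+→2 3:+→3 3:+→4 … peak 4.

4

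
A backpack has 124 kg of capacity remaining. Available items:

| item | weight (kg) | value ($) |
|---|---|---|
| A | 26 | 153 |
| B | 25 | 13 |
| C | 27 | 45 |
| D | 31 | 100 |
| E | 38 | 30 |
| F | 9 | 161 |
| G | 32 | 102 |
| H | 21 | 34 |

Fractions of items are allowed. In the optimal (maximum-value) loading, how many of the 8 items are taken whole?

Ratios (sorted): F 17.89, A 5.88, D 3.23, G 3.19, C 1.67, H 1.62, E 0.79, B 0.52
take F (9 @ 161); take A (26 @ 153); take D (31 @ 100); take G (32 @ 102); take 26/27 of C → 43.33. Capacity used 124/124.
4 item(s) taken whole; one partial (take 26/27 of C).

4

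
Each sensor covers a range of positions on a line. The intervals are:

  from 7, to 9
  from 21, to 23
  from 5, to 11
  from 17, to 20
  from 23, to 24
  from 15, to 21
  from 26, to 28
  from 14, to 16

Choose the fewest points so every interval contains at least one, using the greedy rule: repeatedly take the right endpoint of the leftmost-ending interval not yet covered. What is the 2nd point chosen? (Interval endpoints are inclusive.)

16

Process intervals by earliest right end; each time one isn't hit yet, stab at its right endpoint.
By right end: [7,9]  [5,11]  [14,16]  [17,20]  [15,21]  [21,23]  [23,24]  [26,28]
[7,9] uncovered → point at 9; [14,16] uncovered → point at 16; [17,20] uncovered → point at 20; [21,23] uncovered → point at 23; [26,28] uncovered → point at 28.
Points: 9, 16, 20, 23, 28 (5 total).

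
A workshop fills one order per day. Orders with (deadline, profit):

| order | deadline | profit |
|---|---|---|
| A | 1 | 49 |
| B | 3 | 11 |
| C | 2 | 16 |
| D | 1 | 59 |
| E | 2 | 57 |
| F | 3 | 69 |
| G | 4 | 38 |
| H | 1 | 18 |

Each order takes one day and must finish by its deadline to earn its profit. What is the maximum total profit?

223

Sort by profit descending; place each in the latest free slot ≤ its deadline.
Profit order: F=69 D=59 E=57 A=49 G=38 H=18 C=16 B=11
Assign: F→slot 3, D→slot 1, E→slot 2, A skipped, G→slot 4, H skipped, C skipped, B skipped.
Slots: [1:D] [2:E] [3:F] [4:G]
Profit = 59 + 57 + 69 + 38 = 223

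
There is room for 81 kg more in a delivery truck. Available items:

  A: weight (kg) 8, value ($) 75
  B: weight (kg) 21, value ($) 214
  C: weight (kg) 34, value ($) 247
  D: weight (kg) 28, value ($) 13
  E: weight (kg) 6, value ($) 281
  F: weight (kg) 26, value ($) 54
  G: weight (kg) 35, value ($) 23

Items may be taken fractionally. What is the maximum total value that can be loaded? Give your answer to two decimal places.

Greedy by value/weight ratio, highest first.
Ratios (sorted): E 46.83, B 10.19, A 9.38, C 7.26, F 2.08, G 0.66, D 0.46
take E (6 @ 281); take B (21 @ 214); take A (8 @ 75); take C (34 @ 247); take 12/26 of F → 24.92. Capacity used 81/81.
Total value = 841.92

841.92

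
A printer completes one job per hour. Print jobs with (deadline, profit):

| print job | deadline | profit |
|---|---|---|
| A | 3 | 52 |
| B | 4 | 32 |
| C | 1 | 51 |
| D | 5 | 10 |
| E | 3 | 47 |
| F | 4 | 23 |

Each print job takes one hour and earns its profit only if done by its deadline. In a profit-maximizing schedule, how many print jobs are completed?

5

Sort by profit descending; place each in the latest free slot ≤ its deadline.
By profit: A(d3,52), C(d1,51), E(d3,47), B(d4,32), F(d4,23), D(d5,10)
A→slot 3; C→slot 1; E→slot 2; B→slot 4; F skipped; D→slot 5.
5 of 6 scheduled.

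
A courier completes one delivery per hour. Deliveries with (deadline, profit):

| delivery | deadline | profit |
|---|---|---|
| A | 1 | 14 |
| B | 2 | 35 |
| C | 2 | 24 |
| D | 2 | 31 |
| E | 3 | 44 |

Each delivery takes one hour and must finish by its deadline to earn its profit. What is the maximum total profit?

By profit: E(d3,44), B(d2,35), D(d2,31), C(d2,24), A(d1,14)
E→slot 3; B→slot 2; D→slot 1; C skipped; A skipped.
Profit = 31 + 35 + 44 = 110

110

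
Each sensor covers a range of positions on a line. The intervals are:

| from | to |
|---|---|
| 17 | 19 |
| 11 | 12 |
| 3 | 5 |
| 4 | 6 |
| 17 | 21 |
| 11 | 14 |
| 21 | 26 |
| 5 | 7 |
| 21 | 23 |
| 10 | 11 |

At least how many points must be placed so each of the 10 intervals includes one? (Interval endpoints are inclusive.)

4

By right end: [3,5]  [4,6]  [5,7]  [10,11]  [11,12]  [11,14]  [17,19]  [17,21]  [21,23]  [21,26]
[3,5] uncovered → point at 5; [10,11] uncovered → point at 11; [17,19] uncovered → point at 19; [21,23] uncovered → point at 23.
Points: 5, 11, 19, 23 (4 total).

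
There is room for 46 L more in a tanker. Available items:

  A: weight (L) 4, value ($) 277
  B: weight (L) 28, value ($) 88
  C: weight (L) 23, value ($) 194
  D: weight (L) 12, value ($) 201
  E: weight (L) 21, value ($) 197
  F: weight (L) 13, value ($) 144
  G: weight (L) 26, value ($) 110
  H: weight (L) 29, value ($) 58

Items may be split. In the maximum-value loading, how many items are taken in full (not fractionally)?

3

Sort by value per unit weight and fill in that order.
Order: A (277/4=69.25) > D (201/12=16.75) > F (144/13=11.08) > E (197/21=9.38) > C (194/23=8.43) > G (110/26=4.23) > B (88/28=3.14) > H (58/29=2.00)
Fill: take A (4 @ 277) → take D (12 @ 201) → take F (13 @ 144) → take 17/21 of E → 159.48; 46/46 used.
3 item(s) taken whole; one partial (take 17/21 of E).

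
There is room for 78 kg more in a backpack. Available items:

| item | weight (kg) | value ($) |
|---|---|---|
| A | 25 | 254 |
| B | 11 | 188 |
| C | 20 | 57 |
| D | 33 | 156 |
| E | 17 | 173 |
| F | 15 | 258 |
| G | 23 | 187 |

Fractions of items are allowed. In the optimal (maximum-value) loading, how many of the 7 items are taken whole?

4

Sort by value per unit weight and fill in that order.
Ratios (sorted): F 17.20, B 17.09, E 10.18, A 10.16, G 8.13, D 4.73, C 2.85
take F (15 @ 258); take B (11 @ 188); take E (17 @ 173); take A (25 @ 254); take 10/23 of G → 81.30. Capacity used 78/78.
4 item(s) taken whole; one partial (take 10/23 of G).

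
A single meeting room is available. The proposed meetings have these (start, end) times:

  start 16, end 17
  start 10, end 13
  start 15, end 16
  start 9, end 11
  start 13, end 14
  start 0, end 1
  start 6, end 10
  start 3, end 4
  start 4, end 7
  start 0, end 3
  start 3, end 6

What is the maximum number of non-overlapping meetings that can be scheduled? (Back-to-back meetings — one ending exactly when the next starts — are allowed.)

7

By end time: (0,1), (0,3), (3,4), (3,6), (4,7), (6,10), (9,11), (10,13), (13,14), (15,16), (16,17).
Pick (0,1); next start ≥ 1 → (3,4); next start ≥ 4 → (4,7); next start ≥ 7 → (9,11); next start ≥ 11 → (13,14); next start ≥ 14 → (15,16); next start ≥ 16 → (16,17).
Selected 7 meetings.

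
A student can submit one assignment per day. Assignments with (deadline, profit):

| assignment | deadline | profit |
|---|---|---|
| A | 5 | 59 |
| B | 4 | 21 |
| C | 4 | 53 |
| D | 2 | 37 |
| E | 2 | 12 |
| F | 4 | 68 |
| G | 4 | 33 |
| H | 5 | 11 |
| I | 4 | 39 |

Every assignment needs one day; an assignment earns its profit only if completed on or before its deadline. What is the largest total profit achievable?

Take jobs in profit order; each goes to the latest open slot no later than its deadline.
Profit order: F=68 A=59 C=53 I=39 D=37 G=33 B=21 E=12 H=11
Assign: F→slot 4, A→slot 5, C→slot 3, I→slot 2, D→slot 1, G skipped, B skipped, E skipped, H skipped.
Slots: [1:D] [2:I] [3:C] [4:F] [5:A]
Profit = 37 + 39 + 53 + 68 + 59 = 256

256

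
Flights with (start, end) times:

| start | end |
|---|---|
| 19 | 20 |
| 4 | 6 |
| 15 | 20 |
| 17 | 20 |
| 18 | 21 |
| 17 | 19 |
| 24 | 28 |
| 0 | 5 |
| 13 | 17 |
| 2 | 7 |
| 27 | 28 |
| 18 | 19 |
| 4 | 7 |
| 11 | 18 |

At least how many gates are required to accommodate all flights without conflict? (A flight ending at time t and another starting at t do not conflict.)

5

Count concurrent intervals with a sweep; the peak is the room count.
Events (time:±→running): 0:+→1 2:+→2 4:+→3 4:+→4 5:-→3 6:-→2 7:-→1 7:-→0 11:+→1 13:+→2 15:+→3 17:-→2 17:+→3 17:+→4 18:-→3 18:+→4 18:+→5 … peak 5.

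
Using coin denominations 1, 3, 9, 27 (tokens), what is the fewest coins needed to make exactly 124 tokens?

8

Greedy: take as many of the largest coin as possible, then repeat with the remainder.
124 = 4×27 + 1×9 + 2×3 + 1×1
Total coins = 4 + 1 + 2 + 1 = 8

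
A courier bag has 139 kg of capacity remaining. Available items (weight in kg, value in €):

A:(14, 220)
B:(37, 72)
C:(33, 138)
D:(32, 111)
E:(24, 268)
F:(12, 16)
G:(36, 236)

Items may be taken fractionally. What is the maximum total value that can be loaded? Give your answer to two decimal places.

Ratios (sorted): A 15.71, E 11.17, G 6.56, C 4.18, D 3.47, B 1.95, F 1.33
take A (14 @ 220); take E (24 @ 268); take G (36 @ 236); take C (33 @ 138); take D (32 @ 111). Capacity used 139/139.
Total value = 973.00

973.00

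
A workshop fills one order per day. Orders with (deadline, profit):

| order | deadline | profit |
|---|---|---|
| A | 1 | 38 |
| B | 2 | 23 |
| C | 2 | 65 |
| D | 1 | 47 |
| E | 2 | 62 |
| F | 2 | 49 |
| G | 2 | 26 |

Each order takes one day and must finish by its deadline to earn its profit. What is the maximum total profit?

Profit order: C=65 E=62 F=49 D=47 A=38 G=26 B=23
Assign: C→slot 2, E→slot 1, F skipped, D skipped, A skipped, G skipped, B skipped.
Slots: [1:E] [2:C]
Profit = 62 + 65 = 127

127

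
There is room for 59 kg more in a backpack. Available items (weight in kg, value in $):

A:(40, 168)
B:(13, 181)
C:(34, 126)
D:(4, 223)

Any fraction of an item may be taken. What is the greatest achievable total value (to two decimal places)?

Sort by value per unit weight and fill in that order.
Order: D (223/4=55.75) > B (181/13=13.92) > A (168/40=4.20) > C (126/34=3.71)
Fill: take D (4 @ 223) → take B (13 @ 181) → take A (40 @ 168) → take 2/34 of C → 7.41; 59/59 used.
Total value = 579.41

579.41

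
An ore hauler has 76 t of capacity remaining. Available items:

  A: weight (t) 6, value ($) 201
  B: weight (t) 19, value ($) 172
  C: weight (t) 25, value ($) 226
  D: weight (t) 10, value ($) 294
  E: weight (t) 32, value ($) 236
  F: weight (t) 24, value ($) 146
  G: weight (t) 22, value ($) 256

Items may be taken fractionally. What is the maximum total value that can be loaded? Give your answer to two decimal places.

1094.76

Order: A (201/6=33.50) > D (294/10=29.40) > G (256/22=11.64) > B (172/19=9.05) > C (226/25=9.04) > E (236/32=7.38) > F (146/24=6.08)
Fill: take A (6 @ 201) → take D (10 @ 294) → take G (22 @ 256) → take B (19 @ 172) → take 19/25 of C → 171.76; 76/76 used.
Total value = 1094.76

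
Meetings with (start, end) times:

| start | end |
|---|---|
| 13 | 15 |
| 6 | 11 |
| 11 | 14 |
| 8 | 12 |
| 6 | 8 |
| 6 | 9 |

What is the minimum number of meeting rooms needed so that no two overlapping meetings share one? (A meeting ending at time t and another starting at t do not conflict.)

3

The answer is the maximum number of intervals overlapping at any instant.
starts: [6, 6, 6, 8, 11, 13]
ends:   [8, 9, 11, 12, 14, 15]
s6→1 s6→2 s6→3  — peak 3.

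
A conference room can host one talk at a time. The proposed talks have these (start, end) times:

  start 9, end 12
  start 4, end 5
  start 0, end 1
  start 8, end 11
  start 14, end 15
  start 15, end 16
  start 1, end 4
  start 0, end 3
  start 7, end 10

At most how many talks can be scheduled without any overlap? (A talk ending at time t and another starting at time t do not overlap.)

Sorted by end: (0,1)  (0,3)  (1,4)  (4,5)  (7,10)  (8,11)  (9,12)  (14,15)  (15,16)
take (0,1); take (1,4); take (4,5); take (7,10); take (14,15); take (15,16).
Selected 6 talks.

6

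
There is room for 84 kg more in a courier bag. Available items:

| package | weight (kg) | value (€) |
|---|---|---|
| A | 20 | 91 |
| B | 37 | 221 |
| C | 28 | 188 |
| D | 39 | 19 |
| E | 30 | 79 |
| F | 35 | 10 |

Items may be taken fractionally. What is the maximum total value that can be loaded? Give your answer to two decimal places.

Order: C (188/28=6.71) > B (221/37=5.97) > A (91/20=4.55) > E (79/30=2.63) > D (19/39=0.49) > F (10/35=0.29)
Fill: take C (28 @ 188) → take B (37 @ 221) → take 19/20 of A → 86.45; 84/84 used.
Total value = 495.45

495.45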